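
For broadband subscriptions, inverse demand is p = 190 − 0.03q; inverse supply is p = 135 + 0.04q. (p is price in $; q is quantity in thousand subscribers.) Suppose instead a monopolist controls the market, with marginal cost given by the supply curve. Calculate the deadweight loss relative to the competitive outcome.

$1944.64 thousand

Competitive equilibrium: 190 − 0.03q = 135 + 0.04q → q* = 785.7143, p* = 166.4286.
Marginal revenue: MR = 190 − 0.06q. Set MR = MC: 190 − 0.06q = 135 + 0.04q → q_m = 550.
Price p_m = 190 − 0.03·550 = 173.5; MC(q_m) = 135 + 0.04·550 = 157.
Competitive q* = 785.7143, so Δq = 235.7143; wedge = 173.5 − 157 = 16.5.
The triangle = ½ × 235.7143 × 16.5 = $1944.64 thousand.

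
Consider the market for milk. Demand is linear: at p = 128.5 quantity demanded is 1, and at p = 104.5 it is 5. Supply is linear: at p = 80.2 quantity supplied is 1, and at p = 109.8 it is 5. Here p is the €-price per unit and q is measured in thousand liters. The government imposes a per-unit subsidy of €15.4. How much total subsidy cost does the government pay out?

Demand slope = (104.5 − 128.5)/(5 − 1) = −6, so p = 134.5 − 6q.
Supply slope = (109.8 − 80.2)/(5 − 1) = 7.4, so p = 72.8 + 7.4q.
Competitive equilibrium: 134.5 − 6q = 72.8 + 7.4q → q* = 4.6045, p* = 106.8731.
The subsidy lowers effective supply by 15.4: p = 57.4 + 7.4q.
New quantity: 134.5 − 6q = 57.4 + 7.4q → q' = 5.7537.
Total subsidy cost = 15.4 × 5.7537 = €88.61 thousand.

€88.61 thousand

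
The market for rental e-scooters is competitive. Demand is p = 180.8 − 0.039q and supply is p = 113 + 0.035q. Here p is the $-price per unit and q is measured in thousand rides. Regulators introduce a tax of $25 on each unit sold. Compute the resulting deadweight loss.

Competitive equilibrium: 180.8 − 0.039q = 113 + 0.035q → q* = 916.2162, p* = 145.0676.
With the tax, the buyer price exceeds the seller price by 25: (180.8 − 0.039q) − (113 + 0.035q) = 25 → q' = 578.3784.
Δq = 916.2162 − 578.3784 = 337.8378; the wedge equals the tax, 25.
Deadweight loss = ½ × 337.8378 × 25 = $4222.97 thousand.

$4222.97 thousand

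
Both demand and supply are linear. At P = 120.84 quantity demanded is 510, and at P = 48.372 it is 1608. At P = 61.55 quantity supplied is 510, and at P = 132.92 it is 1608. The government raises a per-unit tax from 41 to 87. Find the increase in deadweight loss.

22473.28

Demand slope = (48.372 − 120.84)/(1608 − 510) = −0.066, so P = 154.5 − 0.066Q.
Supply slope = (132.92 − 61.55)/(1608 − 510) = 0.065, so P = 28.4 + 0.065Q.
Competitive equilibrium: 154.5 − 0.066Q = 28.4 + 0.065Q → Q* = 962.5954, P* = 90.9687.
For a per-unit tax t: ΔQ = t/0.131, so DWL = ½·t·(t/0.131) = t²/0.262.
At t = 41: DWL = 6416.031. At t = 87: DWL = 28889.313.
Increase = 28889.313 − 6416.031 = 22473.28.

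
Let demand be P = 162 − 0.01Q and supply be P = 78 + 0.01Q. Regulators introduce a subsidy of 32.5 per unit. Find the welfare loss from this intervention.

26406.25

Competitive equilibrium: 162 − 0.01Q = 78 + 0.01Q → Q* = 4200, P* = 120.
The subsidy lowers effective supply by 32.5: P = 45.5 + 0.01Q.
New quantity: 162 − 0.01Q = 45.5 + 0.01Q → Q' = 5825.
Overproduction ΔQ = 5825 − 4200 = 1625; wedge = subsidy = 32.5.
Deadweight loss = ½ × 1625 × 32.5 = 26406.25.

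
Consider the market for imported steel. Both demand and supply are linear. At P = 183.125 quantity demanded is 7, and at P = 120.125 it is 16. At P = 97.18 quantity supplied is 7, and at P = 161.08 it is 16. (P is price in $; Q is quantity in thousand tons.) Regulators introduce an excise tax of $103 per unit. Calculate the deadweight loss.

Demand slope = (120.125 − 183.125)/(16 − 7) = −7, so P = 232.125 − 7Q.
Supply slope = (161.08 − 97.18)/(16 − 7) = 7.1, so P = 47.48 + 7.1Q.
Competitive equilibrium: 232.125 − 7Q = 47.48 + 7.1Q → Q* = 13.0954, P* = 140.4573.
With the tax, the buyer price exceeds the seller price by 103: (232.125 − 7Q) − (47.48 + 7.1Q) = 103 → Q' = 5.7904.
ΔQ = 13.0954 − 5.7904 = 7.305; the wedge equals the tax, 103.
DWL = ½ × 7.305 × 103 = $376.21 thousand.

$376.21 thousand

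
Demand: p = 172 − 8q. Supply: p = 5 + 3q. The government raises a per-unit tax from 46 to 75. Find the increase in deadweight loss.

Competitive equilibrium: 172 − 8q = 5 + 3q → q* = 15.1818, p* = 50.5455.
For a per-unit tax t: Δq = t/11, so DWL = ½·t·(t/11) = t²/22.
At t = 46: DWL = 96.182. At t = 75: DWL = 255.682.
Increase = 255.682 − 96.182 = 159.50.

159.50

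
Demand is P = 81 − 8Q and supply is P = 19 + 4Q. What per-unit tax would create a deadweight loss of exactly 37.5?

Competitive equilibrium: 81 − 8Q = 19 + 4Q → Q* = 5.1667, P* = 39.6667.
A tax t gives ΔQ = t/12 and wedge t, so DWL = t²/24.
t²/24 = 37.5 → t² = 900 → t = 30.

30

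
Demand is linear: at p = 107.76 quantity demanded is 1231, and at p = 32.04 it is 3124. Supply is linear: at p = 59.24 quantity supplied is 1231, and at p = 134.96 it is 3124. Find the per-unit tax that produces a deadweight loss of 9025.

38

Demand slope = (32.04 − 107.76)/(3124 − 1231) = −0.04, so p = 157 − 0.04q.
Supply slope = (134.96 − 59.24)/(3124 − 1231) = 0.04, so p = 10 + 0.04q.
Competitive equilibrium: 157 − 0.04q = 10 + 0.04q → q* = 1837.5, p* = 83.5.
A tax t gives Δq = t/0.08 and wedge t, so DWL = t²/0.16.
t²/0.16 = 9025 → t² = 1444 → t = 38.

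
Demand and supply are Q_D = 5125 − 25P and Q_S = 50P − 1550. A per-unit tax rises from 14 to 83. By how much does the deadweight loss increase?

In inverse form: demand P = 205 − 0.04Q, supply P = 31 + 0.02Q.
Competitive equilibrium: 205 − 0.04Q = 31 + 0.02Q → Q* = 2900, P* = 89.
For a per-unit tax t: ΔQ = t/0.06, so DWL = ½·t·(t/0.06) = t²/0.12.
At t = 14: DWL = 1633.333. At t = 83: DWL = 57408.333.
Increase = 57408.333 − 1633.333 = 55775.

55775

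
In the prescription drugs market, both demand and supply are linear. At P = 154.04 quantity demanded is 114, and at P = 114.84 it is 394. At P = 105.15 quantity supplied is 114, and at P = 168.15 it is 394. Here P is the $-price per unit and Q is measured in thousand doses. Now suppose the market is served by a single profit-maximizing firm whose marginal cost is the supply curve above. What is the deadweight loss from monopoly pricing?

$862.28 thousand

Demand slope = (114.84 − 154.04)/(394 − 114) = −0.14, so P = 170 − 0.14Q.
Supply slope = (168.15 − 105.15)/(394 − 114) = 0.225, so P = 79.5 + 0.225Q.
Competitive equilibrium: 170 − 0.14Q = 79.5 + 0.225Q → Q* = 247.9452, P* = 135.2877.
Marginal revenue: MR = 170 − 0.28Q. Set MR = MC: 170 − 0.28Q = 79.5 + 0.225Q → Q_m = 179.2079.
Price P_m = 170 − 0.14·179.2079 = 144.9109; MC(Q_m) = 79.5 + 0.225·179.2079 = 119.8218.
Competitive Q* = 247.9452, so ΔQ = 68.7373; wedge = 144.9109 − 119.8218 = 25.0891.
Welfare loss = ½ × 68.7373 × 25.0891 = $862.28 thousand.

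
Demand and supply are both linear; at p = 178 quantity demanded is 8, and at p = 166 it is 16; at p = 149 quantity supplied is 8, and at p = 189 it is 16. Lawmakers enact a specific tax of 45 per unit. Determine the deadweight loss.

Demand slope = (166 − 178)/(16 − 8) = −1.5, so p = 190 − 1.5q.
Supply slope = (189 − 149)/(16 − 8) = 5, so p = 109 + 5q.
Competitive equilibrium: 190 − 1.5q = 109 + 5q → q* = 12.4615, p* = 171.3077.
With the tax, the buyer price exceeds the seller price by 45: (190 − 1.5q) − (109 + 5q) = 45 → q' = 5.5385.
Δq = 12.4615 − 5.5385 = 6.923; the wedge equals the tax, 45.
The triangle = ½ × 6.923 × 45 = 155.77.

155.77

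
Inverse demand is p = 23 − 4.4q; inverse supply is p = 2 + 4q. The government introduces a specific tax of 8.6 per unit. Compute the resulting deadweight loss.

Competitive equilibrium: 23 − 4.4q = 2 + 4q → q* = 2.5, p* = 12.
With the tax, the buyer price exceeds the seller price by 8.6: (23 − 4.4q) − (2 + 4q) = 8.6 → q' = 1.4762.
Δq = 2.5 − 1.4762 = 1.0238; the wedge equals the tax, 8.6.
Welfare loss = ½ × 1.0238 × 8.6 = 4.40.

4.40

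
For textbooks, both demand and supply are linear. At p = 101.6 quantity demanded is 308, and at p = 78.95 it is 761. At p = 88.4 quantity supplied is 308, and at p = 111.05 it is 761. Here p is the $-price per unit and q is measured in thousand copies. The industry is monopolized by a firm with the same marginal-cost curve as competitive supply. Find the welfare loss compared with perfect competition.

$1075.56 thousand

Demand slope = (78.95 − 101.6)/(761 − 308) = −0.05, so p = 117 − 0.05q.
Supply slope = (111.05 − 88.4)/(761 − 308) = 0.05, so p = 73 + 0.05q.
Competitive equilibrium: 117 − 0.05q = 73 + 0.05q → q* = 440, p* = 95.
Marginal revenue: MR = 117 − 0.1q. Set MR = MC: 117 − 0.1q = 73 + 0.05q → q_m = 293.33333.
Price p_m = 117 − 0.05·293.33333 = 102.33333; MC(q_m) = 73 + 0.05·293.33333 = 87.66667.
Competitive q* = 440, so Δq = 146.66667; wedge = 102.33333 − 87.66667 = 14.66666.
Welfare loss = ½ × 146.66667 × 14.66666 = $1075.56 thousand.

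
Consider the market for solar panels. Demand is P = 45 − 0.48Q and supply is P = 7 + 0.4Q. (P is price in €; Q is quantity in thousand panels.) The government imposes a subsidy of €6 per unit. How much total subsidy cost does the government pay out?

€300 thousand

Competitive equilibrium: 45 − 0.48Q = 7 + 0.4Q → Q* = 43.1818, P* = 24.2727.
The subsidy lowers effective supply by 6: P = 1 + 0.4Q.
New quantity: 45 − 0.48Q = 1 + 0.4Q → Q' = 50.
Total subsidy cost = 6 × 50 = €300 thousand.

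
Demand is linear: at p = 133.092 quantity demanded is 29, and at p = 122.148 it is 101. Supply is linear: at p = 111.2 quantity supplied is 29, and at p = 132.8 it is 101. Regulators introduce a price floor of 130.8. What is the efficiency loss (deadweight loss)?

Demand slope = (122.148 − 133.092)/(101 − 29) = −0.152, so p = 137.5 − 0.152q.
Supply slope = (132.8 − 111.2)/(101 − 29) = 0.3, so p = 102.5 + 0.3q.
Competitive equilibrium: 137.5 − 0.152q = 102.5 + 0.3q → q* = 77.4336, p* = 125.7301.
At the floor p = 130.8, quantity demanded = (137.5 − 130.8)/0.152 = 44.0789.
Sellers' marginal cost at q' = 44.0789: 102.5 + 0.3·44.0789 = 115.7237.
Δq = 77.4336 − 44.0789 = 33.3547; wedge = 130.8 − 115.7237 = 15.0763.
DWL = ½ × 33.3547 × 15.0763 = 251.43.

251.43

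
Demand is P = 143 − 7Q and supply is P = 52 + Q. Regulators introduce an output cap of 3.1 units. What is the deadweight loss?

273.90

Competitive equilibrium: 143 − 7Q = 52 + Q → Q* = 11.375, P* = 63.375.
At Q = 3.1: demand price = 143 − 7·3.1 = 121.3; supply price = 52 + 1·3.1 = 55.1.
ΔQ = 11.375 − 3.1 = 8.275; wedge = 121.3 − 55.1 = 66.2.
DWL = ½ × 8.275 × 66.2 = 273.90.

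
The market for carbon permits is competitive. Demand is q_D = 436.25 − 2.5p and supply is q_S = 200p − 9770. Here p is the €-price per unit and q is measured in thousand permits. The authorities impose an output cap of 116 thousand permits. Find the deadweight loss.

In inverse form: demand p = 174.5 − 0.4q, supply p = 48.85 + 0.005q.
Competitive equilibrium: 174.5 − 0.4q = 48.85 + 0.005q → q* = 310.2469, p* = 50.4012.
At q = 116: demand price = 174.5 − 0.4·116 = 128.1; supply price = 48.85 + 0.005·116 = 49.43.
Δq = 310.2469 − 116 = 194.2469; wedge = 128.1 − 49.43 = 78.67.
Welfare loss = ½ × 194.2469 × 78.67 = €7640.70 thousand.

€7640.70 thousand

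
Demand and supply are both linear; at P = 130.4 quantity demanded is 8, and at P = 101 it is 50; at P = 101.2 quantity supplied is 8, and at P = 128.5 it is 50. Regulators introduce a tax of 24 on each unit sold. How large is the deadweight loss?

Demand slope = (101 − 130.4)/(50 − 8) = −0.7, so P = 136 − 0.7Q.
Supply slope = (128.5 − 101.2)/(50 − 8) = 0.65, so P = 96 + 0.65Q.
Competitive equilibrium: 136 − 0.7Q = 96 + 0.65Q → Q* = 29.6296, P* = 115.2593.
With the tax, the buyer price exceeds the seller price by 24: (136 − 0.7Q) − (96 + 0.65Q) = 24 → Q' = 11.8519.
ΔQ = 29.6296 − 11.8519 = 17.7777; the wedge equals the tax, 24.
Welfare loss = ½ × 17.7777 × 24 = 213.33.

213.33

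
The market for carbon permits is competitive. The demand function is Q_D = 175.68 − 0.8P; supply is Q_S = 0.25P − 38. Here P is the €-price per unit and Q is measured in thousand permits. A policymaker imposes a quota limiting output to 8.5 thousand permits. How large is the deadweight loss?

€50.27 thousand

In inverse form: demand P = 219.6 − 1.25Q, supply P = 152 + 4Q.
Competitive equilibrium: 219.6 − 1.25Q = 152 + 4Q → Q* = 12.8762, P* = 203.5048.
At Q = 8.5: demand price = 219.6 − 1.25·8.5 = 208.975; supply price = 152 + 4·8.5 = 186.
ΔQ = 12.8762 − 8.5 = 4.3762; wedge = 208.975 − 186 = 22.975.
The triangle = ½ × 4.3762 × 22.975 = €50.27 thousand.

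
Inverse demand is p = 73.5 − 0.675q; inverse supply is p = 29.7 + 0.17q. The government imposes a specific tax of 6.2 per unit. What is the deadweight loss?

Competitive equilibrium: 73.5 − 0.675q = 29.7 + 0.17q → q* = 51.8343, p* = 38.5118.
With the tax, the buyer price exceeds the seller price by 6.2: (73.5 − 0.675q) − (29.7 + 0.17q) = 6.2 → q' = 44.497.
Δq = 51.8343 − 44.497 = 7.3373; the wedge equals the tax, 6.2.
Welfare loss = ½ × 7.3373 × 6.2 = 22.75.

22.75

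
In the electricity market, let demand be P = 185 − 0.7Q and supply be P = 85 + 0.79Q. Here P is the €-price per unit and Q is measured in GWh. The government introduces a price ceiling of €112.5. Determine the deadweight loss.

Competitive equilibrium: 185 − 0.7Q = 85 + 0.79Q → Q* = 67.1141, P* = 138.0201.
At the ceiling P = 112.5, quantity supplied = (112.5 − 85)/0.79 = 34.8101.
Willingness to pay at Q' = 34.8101: 185 − 0.7·34.8101 = 160.6329.
ΔQ = 67.1141 − 34.8101 = 32.304; wedge = 160.6329 − 112.5 = 48.1329.
Welfare loss = ½ × 32.304 × 48.1329 = €777.44.

€777.44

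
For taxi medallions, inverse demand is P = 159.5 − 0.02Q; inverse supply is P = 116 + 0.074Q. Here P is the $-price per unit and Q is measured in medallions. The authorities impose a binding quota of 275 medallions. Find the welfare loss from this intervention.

Competitive equilibrium: 159.5 − 0.02Q = 116 + 0.074Q → Q* = 462.766, P* = 150.2447.
At Q = 275: demand price = 159.5 − 0.02·275 = 154; supply price = 116 + 0.074·275 = 136.35.
ΔQ = 462.766 − 275 = 187.766; wedge = 154 − 136.35 = 17.65.
Welfare loss = ½ × 187.766 × 17.65 = $1657.03.

$1657.03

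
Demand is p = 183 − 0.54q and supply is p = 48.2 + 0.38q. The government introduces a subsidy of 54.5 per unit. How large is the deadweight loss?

1614.27

Competitive equilibrium: 183 − 0.54q = 48.2 + 0.38q → q* = 146.5217, p* = 103.8783.
The subsidy lowers effective supply by 54.5: p = 0.38q − 6.3.
New quantity: 183 − 0.54q = 0.38q − 6.3 → q' = 205.7609.
Overproduction Δq = 205.7609 − 146.5217 = 59.2392; wedge = subsidy = 54.5.
The triangle = ½ × 59.2392 × 54.5 = 1614.27.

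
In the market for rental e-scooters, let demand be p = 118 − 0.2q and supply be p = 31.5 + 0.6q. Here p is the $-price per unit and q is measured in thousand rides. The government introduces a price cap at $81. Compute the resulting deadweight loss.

$262.66 thousand

Competitive equilibrium: 118 − 0.2q = 31.5 + 0.6q → q* = 108.125, p* = 96.375.
At the ceiling p = 81, quantity supplied = (81 − 31.5)/0.6 = 82.5.
Willingness to pay at q' = 82.5: 118 − 0.2·82.5 = 101.5.
Δq = 108.125 − 82.5 = 25.625; wedge = 101.5 − 81 = 20.5.
DWL = ½ × 25.625 × 20.5 = $262.66 thousand.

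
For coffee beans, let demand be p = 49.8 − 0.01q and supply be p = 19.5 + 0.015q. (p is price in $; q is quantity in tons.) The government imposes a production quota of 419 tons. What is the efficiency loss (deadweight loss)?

Competitive equilibrium: 49.8 − 0.01q = 19.5 + 0.015q → q* = 1212, p* = 37.68.
At q = 419: demand price = 49.8 − 0.01·419 = 45.61; supply price = 19.5 + 0.015·419 = 25.785.
Δq = 1212 − 419 = 793; wedge = 45.61 − 25.785 = 19.825.
The triangle = ½ × 793 × 19.825 = $7860.61.

$7860.61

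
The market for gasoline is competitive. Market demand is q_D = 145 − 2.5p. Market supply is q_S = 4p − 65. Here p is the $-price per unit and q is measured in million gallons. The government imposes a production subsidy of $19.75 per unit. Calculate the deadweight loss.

In inverse form: demand p = 58 − 0.4q, supply p = 16.25 + 0.25q.
Competitive equilibrium: 58 − 0.4q = 16.25 + 0.25q → q* = 64.2308, p* = 32.3077.
The subsidy lowers effective supply by 19.75: p = 0.25q − 3.5.
New quantity: 58 − 0.4q = 0.25q − 3.5 → q' = 94.6154.
Overproduction Δq = 94.6154 − 64.2308 = 30.3846; wedge = subsidy = 19.75.
The triangle = ½ × 30.3846 × 19.75 = $300.05 million.

$300.05 million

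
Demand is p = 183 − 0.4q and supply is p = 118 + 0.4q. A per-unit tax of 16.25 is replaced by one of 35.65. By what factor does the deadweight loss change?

Competitive equilibrium: 183 − 0.4q = 118 + 0.4q → q* = 81.25, p* = 150.5.
For a per-unit tax t: Δq = t/0.8, so DWL = ½·t·(t/0.8) = t²/1.6.
At t = 16.25: DWL = 165.039. At t = 35.65: DWL = 794.327.
Ratio = (35.65/16.25)² = 4.813.

4.813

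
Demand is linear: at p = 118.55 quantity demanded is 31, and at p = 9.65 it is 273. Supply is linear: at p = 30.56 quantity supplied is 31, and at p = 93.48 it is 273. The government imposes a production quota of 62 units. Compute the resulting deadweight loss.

3065.75

Demand slope = (9.65 − 118.55)/(273 − 31) = −0.45, so p = 132.5 − 0.45q.
Supply slope = (93.48 − 30.56)/(273 − 31) = 0.26, so p = 22.5 + 0.26q.
Competitive equilibrium: 132.5 − 0.45q = 22.5 + 0.26q → q* = 154.9296, p* = 62.7817.
At q = 62: demand price = 132.5 − 0.45·62 = 104.6; supply price = 22.5 + 0.26·62 = 38.62.
Δq = 154.9296 − 62 = 92.9296; wedge = 104.6 − 38.62 = 65.98.
The triangle = ½ × 92.9296 × 65.98 = 3065.75.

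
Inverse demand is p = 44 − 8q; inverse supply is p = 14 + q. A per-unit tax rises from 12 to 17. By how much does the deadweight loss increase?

8.06

Competitive equilibrium: 44 − 8q = 14 + q → q* = 3.3333, p* = 17.3333.
For a per-unit tax t: Δq = t/9, so DWL = ½·t·(t/9) = t²/18.
At t = 12: DWL = 8. At t = 17: DWL = 16.056.
Increase = 16.056 − 8 = 8.06.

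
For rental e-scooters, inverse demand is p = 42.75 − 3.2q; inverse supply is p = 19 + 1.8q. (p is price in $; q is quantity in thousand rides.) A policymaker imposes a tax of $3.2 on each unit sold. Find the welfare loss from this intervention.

$1.024 thousand

Competitive equilibrium: 42.75 − 3.2q = 19 + 1.8q → q* = 4.75, p* = 27.55.
With the tax, the buyer price exceeds the seller price by 3.2: (42.75 − 3.2q) − (19 + 1.8q) = 3.2 → q' = 4.11.
Δq = 4.75 − 4.11 = 0.64; the wedge equals the tax, 3.2.
Deadweight loss = ½ × 0.64 × 3.2 = $1.024 thousand.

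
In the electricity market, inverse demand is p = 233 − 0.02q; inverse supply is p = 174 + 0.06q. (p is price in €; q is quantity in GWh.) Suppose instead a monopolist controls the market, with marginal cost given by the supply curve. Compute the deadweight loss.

Competitive equilibrium: 233 − 0.02q = 174 + 0.06q → q* = 737.5, p* = 218.25.
Marginal revenue: MR = 233 − 0.04q. Set MR = MC: 233 − 0.04q = 174 + 0.06q → q_m = 590.
Price p_m = 233 − 0.02·590 = 221.2; MC(q_m) = 174 + 0.06·590 = 209.4.
Competitive q* = 737.5, so Δq = 147.5; wedge = 221.2 − 209.4 = 11.8.
The triangle = ½ × 147.5 × 11.8 = €870.25.

€870.25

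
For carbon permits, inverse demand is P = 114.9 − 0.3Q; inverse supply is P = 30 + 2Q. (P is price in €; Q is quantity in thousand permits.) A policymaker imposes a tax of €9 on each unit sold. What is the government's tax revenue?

€297 thousand

Competitive equilibrium: 114.9 − 0.3Q = 30 + 2Q → Q* = 36.913, P* = 103.8261.
With the tax, the buyer price exceeds the seller price by 9: (114.9 − 0.3Q) − (30 + 2Q) = 9 → Q' = 33.
Tax revenue = 9 × 33 = €297 thousand.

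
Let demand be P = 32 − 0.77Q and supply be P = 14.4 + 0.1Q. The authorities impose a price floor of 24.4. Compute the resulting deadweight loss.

Competitive equilibrium: 32 − 0.77Q = 14.4 + 0.1Q → Q* = 20.2299, P* = 16.423.
At the floor P = 24.4, quantity demanded = (32 − 24.4)/0.77 = 9.8701.
Sellers' marginal cost at Q' = 9.8701: 14.4 + 0.1·9.8701 = 15.387.
ΔQ = 20.2299 − 9.8701 = 10.3598; wedge = 24.4 − 15.387 = 9.013.
DWL = ½ × 10.3598 × 9.013 = 46.69.

46.69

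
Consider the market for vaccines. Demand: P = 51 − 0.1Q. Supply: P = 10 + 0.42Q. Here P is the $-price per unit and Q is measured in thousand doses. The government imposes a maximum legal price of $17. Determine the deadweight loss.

$1005.24 thousand

Competitive equilibrium: 51 − 0.1Q = 10 + 0.42Q → Q* = 78.846154, P* = 43.115385.
At the ceiling P = 17, quantity supplied = (17 − 10)/0.42 = 16.666667.
Willingness to pay at Q' = 16.666667: 51 − 0.1·16.666667 = 49.333333.
ΔQ = 78.846154 − 16.666667 = 62.179487; wedge = 49.333333 − 17 = 32.333333.
Deadweight loss = ½ × 62.179487 × 32.333333 = $1005.24 thousand.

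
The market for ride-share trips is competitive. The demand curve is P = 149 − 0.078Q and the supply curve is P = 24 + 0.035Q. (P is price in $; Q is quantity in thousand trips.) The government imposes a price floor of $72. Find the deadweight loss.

$800.30 thousand

Competitive equilibrium: 149 − 0.078Q = 24 + 0.035Q → Q* = 1106.1947, P* = 62.7168.
At the floor P = 72, quantity demanded = (149 − 72)/0.078 = 987.1795.
Sellers' marginal cost at Q' = 987.1795: 24 + 0.035·987.1795 = 58.5513.
ΔQ = 1106.1947 − 987.1795 = 119.0152; wedge = 72 − 58.5513 = 13.4487.
Deadweight loss = ½ × 119.0152 × 13.4487 = $800.30 thousand.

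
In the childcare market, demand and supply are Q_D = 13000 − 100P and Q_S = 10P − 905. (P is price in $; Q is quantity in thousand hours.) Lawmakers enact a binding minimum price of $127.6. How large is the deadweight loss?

In inverse form: demand P = 130 − 0.01Q, supply P = 90.5 + 0.1Q.
Competitive equilibrium: 130 − 0.01Q = 90.5 + 0.1Q → Q* = 359.0909, P* = 126.4091.
At the floor P = 127.6, quantity demanded = (130 − 127.6)/0.01 = 240.
Sellers' marginal cost at Q' = 240: 90.5 + 0.1·240 = 114.5.
ΔQ = 359.0909 − 240 = 119.0909; wedge = 127.6 − 114.5 = 13.1.
Deadweight loss = ½ × 119.0909 × 13.1 = $780.05 thousand.

$780.05 thousand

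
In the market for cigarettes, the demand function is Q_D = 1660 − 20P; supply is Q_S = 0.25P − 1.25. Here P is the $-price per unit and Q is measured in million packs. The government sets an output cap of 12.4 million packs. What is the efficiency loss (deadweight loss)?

In inverse form: demand P = 83 − 0.05Q, supply P = 5 + 4Q.
Competitive equilibrium: 83 − 0.05Q = 5 + 4Q → Q* = 19.2593, P* = 82.037.
At Q = 12.4: demand price = 83 − 0.05·12.4 = 82.38; supply price = 5 + 4·12.4 = 54.6.
ΔQ = 19.2593 − 12.4 = 6.8593; wedge = 82.38 − 54.6 = 27.78.
Welfare loss = ½ × 6.8593 × 27.78 = $95.28 million.

$95.28 million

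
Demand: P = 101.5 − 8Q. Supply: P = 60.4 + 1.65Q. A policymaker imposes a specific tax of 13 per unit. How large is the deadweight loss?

8.76

Competitive equilibrium: 101.5 − 8Q = 60.4 + 1.65Q → Q* = 4.2591, P* = 67.4275.
With the tax, the buyer price exceeds the seller price by 13: (101.5 − 8Q) − (60.4 + 1.65Q) = 13 → Q' = 2.9119.
ΔQ = 4.2591 − 2.9119 = 1.3472; the wedge equals the tax, 13.
Welfare loss = ½ × 1.3472 × 13 = 8.76.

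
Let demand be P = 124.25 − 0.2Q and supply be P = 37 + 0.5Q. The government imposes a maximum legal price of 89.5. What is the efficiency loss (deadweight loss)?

135.04

Competitive equilibrium: 124.25 − 0.2Q = 37 + 0.5Q → Q* = 124.6429, P* = 99.3214.
At the ceiling P = 89.5, quantity supplied = (89.5 − 37)/0.5 = 105.
Willingness to pay at Q' = 105: 124.25 − 0.2·105 = 103.25.
ΔQ = 124.6429 − 105 = 19.6429; wedge = 103.25 − 89.5 = 13.75.
Welfare loss = ½ × 19.6429 × 13.75 = 135.04.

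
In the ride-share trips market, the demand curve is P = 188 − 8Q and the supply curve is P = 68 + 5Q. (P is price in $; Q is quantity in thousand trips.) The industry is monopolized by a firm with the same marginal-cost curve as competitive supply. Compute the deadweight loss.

$80.38 thousand

Competitive equilibrium: 188 − 8Q = 68 + 5Q → Q* = 9.2308, P* = 114.1538.
Marginal revenue: MR = 188 − 16Q. Set MR = MC: 188 − 16Q = 68 + 5Q → Q_m = 5.7143.
Price P_m = 188 − 8·5.7143 = 142.2856; MC(Q_m) = 68 + 5·5.7143 = 96.5715.
Competitive Q* = 9.2308, so ΔQ = 3.5165; wedge = 142.2856 − 96.5715 = 45.7141.
DWL = ½ × 3.5165 × 45.7141 = $80.38 thousand.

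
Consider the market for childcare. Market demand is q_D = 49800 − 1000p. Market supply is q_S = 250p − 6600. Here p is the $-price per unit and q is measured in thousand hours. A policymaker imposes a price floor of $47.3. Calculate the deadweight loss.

In inverse form: demand p = 49.8 − 0.001q, supply p = 26.4 + 0.004q.
Competitive equilibrium: 49.8 − 0.001q = 26.4 + 0.004q → q* = 4680, p* = 45.12.
At the floor p = 47.3, quantity demanded = (49.8 − 47.3)/0.001 = 2500.
Sellers' marginal cost at q' = 2500: 26.4 + 0.004·2500 = 36.4.
Δq = 4680 − 2500 = 2180; wedge = 47.3 − 36.4 = 10.9.
Deadweight loss = ½ × 2180 × 10.9 = $11881 thousand.

$11881 thousand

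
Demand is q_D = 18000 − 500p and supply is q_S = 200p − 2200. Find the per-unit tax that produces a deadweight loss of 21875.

17.5

In inverse form: demand p = 36 − 0.002q, supply p = 11 + 0.005q.
Competitive equilibrium: 36 − 0.002q = 11 + 0.005q → q* = 3571.4286, p* = 28.8571.
A tax t gives Δq = t/0.007 and wedge t, so DWL = t²/0.014.
t²/0.014 = 21875 → t² = 306.25 → t = 17.5.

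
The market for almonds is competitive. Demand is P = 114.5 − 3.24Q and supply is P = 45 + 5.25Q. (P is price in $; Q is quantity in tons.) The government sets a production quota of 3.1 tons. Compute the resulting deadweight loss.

$109.81

Competitive equilibrium: 114.5 − 3.24Q = 45 + 5.25Q → Q* = 8.1861, P* = 87.977.
At Q = 3.1: demand price = 114.5 − 3.24·3.1 = 104.456; supply price = 45 + 5.25·3.1 = 61.275.
ΔQ = 8.1861 − 3.1 = 5.0861; wedge = 104.456 − 61.275 = 43.181.
The triangle = ½ × 5.0861 × 43.181 = $109.81.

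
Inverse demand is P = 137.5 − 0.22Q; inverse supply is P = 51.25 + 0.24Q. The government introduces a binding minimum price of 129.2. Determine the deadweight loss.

5159.33

Competitive equilibrium: 137.5 − 0.22Q = 51.25 + 0.24Q → Q* = 187.5, P* = 96.25.
At the floor P = 129.2, quantity demanded = (137.5 − 129.2)/0.22 = 37.7273.
Sellers' marginal cost at Q' = 37.7273: 51.25 + 0.24·37.7273 = 60.3046.
ΔQ = 187.5 − 37.7273 = 149.7727; wedge = 129.2 − 60.3046 = 68.8954.
DWL = ½ × 149.7727 × 68.8954 = 5159.33.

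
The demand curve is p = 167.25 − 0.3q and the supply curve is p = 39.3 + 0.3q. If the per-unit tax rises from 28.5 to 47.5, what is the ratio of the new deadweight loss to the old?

Competitive equilibrium: 167.25 − 0.3q = 39.3 + 0.3q → q* = 213.25, p* = 103.275.
For a per-unit tax t: Δq = t/0.6, so DWL = ½·t·(t/0.6) = t²/1.2.
At t = 28.5: DWL = 676.875. At t = 47.5: DWL = 1880.208.
Ratio = (47.5/28.5)² = 2.778.

2.778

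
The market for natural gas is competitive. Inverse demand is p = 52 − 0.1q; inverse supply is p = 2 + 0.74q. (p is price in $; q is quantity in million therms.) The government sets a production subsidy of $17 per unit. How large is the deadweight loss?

$172.02 million

Competitive equilibrium: 52 − 0.1q = 2 + 0.74q → q* = 59.5238, p* = 46.0476.
The subsidy lowers effective supply by 17: p = 0.74q − 15.
New quantity: 52 − 0.1q = 0.74q − 15 → q' = 79.7619.
Overproduction Δq = 79.7619 − 59.5238 = 20.2381; wedge = subsidy = 17.
Welfare loss = ½ × 20.2381 × 17 = $172.02 million.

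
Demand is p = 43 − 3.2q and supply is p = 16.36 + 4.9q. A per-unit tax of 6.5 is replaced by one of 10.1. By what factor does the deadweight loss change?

Competitive equilibrium: 43 − 3.2q = 16.36 + 4.9q → q* = 3.2889, p* = 32.4756.
For a per-unit tax t: Δq = t/8.1, so DWL = ½·t·(t/8.1) = t²/16.2.
At t = 6.5: DWL = 2.608. At t = 10.1: DWL = 6.297.
Ratio = (10.1/6.5)² = 2.414.

2.414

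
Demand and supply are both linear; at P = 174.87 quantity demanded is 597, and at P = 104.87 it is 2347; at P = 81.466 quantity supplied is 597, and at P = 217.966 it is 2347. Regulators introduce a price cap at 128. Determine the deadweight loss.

Demand slope = (104.87 − 174.87)/(2347 − 597) = −0.04, so P = 198.75 − 0.04Q.
Supply slope = (217.966 − 81.466)/(2347 − 597) = 0.078, so P = 34.9 + 0.078Q.
Competitive equilibrium: 198.75 − 0.04Q = 34.9 + 0.078Q → Q* = 1388.55932, P* = 143.20763.
At the ceiling P = 128, quantity supplied = (128 − 34.9)/0.078 = 1193.58974.
Willingness to pay at Q' = 1193.58974: 198.75 − 0.04·1193.58974 = 151.00641.
ΔQ = 1388.55932 − 1193.58974 = 194.96958; wedge = 151.00641 − 128 = 23.00641.
Welfare loss = ½ × 194.96958 × 23.00641 = 2242.78.

2242.78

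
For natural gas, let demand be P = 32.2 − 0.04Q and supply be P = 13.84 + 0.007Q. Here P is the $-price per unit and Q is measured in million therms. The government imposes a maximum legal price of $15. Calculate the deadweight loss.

Competitive equilibrium: 32.2 − 0.04Q = 13.84 + 0.007Q → Q* = 390.6383, P* = 16.5745.
At the ceiling P = 15, quantity supplied = (15 − 13.84)/0.007 = 165.7143.
Willingness to pay at Q' = 165.7143: 32.2 − 0.04·165.7143 = 25.5714.
ΔQ = 390.6383 − 165.7143 = 224.924; wedge = 25.5714 − 15 = 10.5714.
DWL = ½ × 224.924 × 10.5714 = $1188.88 million.

$1188.88 million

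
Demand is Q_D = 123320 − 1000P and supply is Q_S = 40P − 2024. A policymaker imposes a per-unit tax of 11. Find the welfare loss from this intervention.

2326.92

In inverse form: demand P = 123.32 − 0.001Q, supply P = 50.6 + 0.025Q.
Competitive equilibrium: 123.32 − 0.001Q = 50.6 + 0.025Q → Q* = 2796.9231, P* = 120.5231.
With the tax, the buyer price exceeds the seller price by 11: (123.32 − 0.001Q) − (50.6 + 0.025Q) = 11 → Q' = 2373.8462.
ΔQ = 2796.9231 − 2373.8462 = 423.0769; the wedge equals the tax, 11.
DWL = ½ × 423.0769 × 11 = 2326.92.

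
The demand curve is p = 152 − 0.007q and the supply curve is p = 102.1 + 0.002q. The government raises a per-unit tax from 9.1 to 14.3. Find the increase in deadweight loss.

Competitive equilibrium: 152 − 0.007q = 102.1 + 0.002q → q* = 5544.4444, p* = 113.1889.
For a per-unit tax t: Δq = t/0.009, so DWL = ½·t·(t/0.009) = t²/0.018.
At t = 9.1: DWL = 4600.556. At t = 14.3: DWL = 11360.556.
Increase = 11360.556 − 4600.556 = 6760.

6760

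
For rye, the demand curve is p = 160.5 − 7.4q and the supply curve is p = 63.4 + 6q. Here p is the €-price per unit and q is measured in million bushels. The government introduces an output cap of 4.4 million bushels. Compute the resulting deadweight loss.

€54.28 million

Competitive equilibrium: 160.5 − 7.4q = 63.4 + 6q → q* = 7.2463, p* = 106.8776.
At q = 4.4: demand price = 160.5 − 7.4·4.4 = 127.94; supply price = 63.4 + 6·4.4 = 89.8.
Δq = 7.2463 − 4.4 = 2.8463; wedge = 127.94 − 89.8 = 38.14.
The triangle = ½ × 2.8463 × 38.14 = €54.28 million.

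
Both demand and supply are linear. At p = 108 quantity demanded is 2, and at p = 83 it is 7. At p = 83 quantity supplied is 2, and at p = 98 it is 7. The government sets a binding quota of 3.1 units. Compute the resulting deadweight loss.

16.40

Demand slope = (83 − 108)/(7 − 2) = −5, so p = 118 − 5q.
Supply slope = (98 − 83)/(7 − 2) = 3, so p = 77 + 3q.
Competitive equilibrium: 118 − 5q = 77 + 3q → q* = 5.125, p* = 92.375.
At q = 3.1: demand price = 118 − 5·3.1 = 102.5; supply price = 77 + 3·3.1 = 86.3.
Δq = 5.125 − 3.1 = 2.025; wedge = 102.5 − 86.3 = 16.2.
Deadweight loss = ½ × 2.025 × 16.2 = 16.40.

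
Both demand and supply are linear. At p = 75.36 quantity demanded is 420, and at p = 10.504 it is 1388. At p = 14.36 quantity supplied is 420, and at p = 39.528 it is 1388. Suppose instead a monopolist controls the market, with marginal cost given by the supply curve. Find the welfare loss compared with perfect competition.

9438.82

Demand slope = (10.504 − 75.36)/(1388 − 420) = −0.067, so p = 103.5 − 0.067q.
Supply slope = (39.528 − 14.36)/(1388 − 420) = 0.026, so p = 3.44 + 0.026q.
Competitive equilibrium: 103.5 − 0.067q = 3.44 + 0.026q → q* = 1075.91398, p* = 31.41376.
Marginal revenue: MR = 103.5 − 0.134q. Set MR = MC: 103.5 − 0.134q = 3.44 + 0.026q → q_m = 625.375.
Price p_m = 103.5 − 0.067·625.375 = 61.59988; MC(q_m) = 3.44 + 0.026·625.375 = 19.69975.
Competitive q* = 1075.91398, so Δq = 450.53898; wedge = 61.59988 − 19.69975 = 41.90013.
Welfare loss = ½ × 450.53898 × 41.90013 = 9438.82.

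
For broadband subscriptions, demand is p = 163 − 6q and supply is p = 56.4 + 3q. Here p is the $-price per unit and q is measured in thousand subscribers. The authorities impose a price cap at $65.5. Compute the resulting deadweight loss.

Competitive equilibrium: 163 − 6q = 56.4 + 3q → q* = 11.8444, p* = 91.9333.
At the ceiling p = 65.5, quantity supplied = (65.5 − 56.4)/3 = 3.0333.
Willingness to pay at q' = 3.0333: 163 − 6·3.0333 = 144.8002.
Δq = 11.8444 − 3.0333 = 8.8111; wedge = 144.8002 − 65.5 = 79.3002.
The triangle = ½ × 8.8111 × 79.3002 = $349.36 thousand.

$349.36 thousand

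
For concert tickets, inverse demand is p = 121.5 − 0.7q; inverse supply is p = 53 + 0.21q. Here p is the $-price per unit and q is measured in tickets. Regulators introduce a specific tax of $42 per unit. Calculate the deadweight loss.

$969.23

Competitive equilibrium: 121.5 − 0.7q = 53 + 0.21q → q* = 75.2747, p* = 68.8077.
With the tax, the buyer price exceeds the seller price by 42: (121.5 − 0.7q) − (53 + 0.21q) = 42 → q' = 29.1209.
Δq = 75.2747 − 29.1209 = 46.1538; the wedge equals the tax, 42.
Deadweight loss = ½ × 46.1538 × 42 = $969.23.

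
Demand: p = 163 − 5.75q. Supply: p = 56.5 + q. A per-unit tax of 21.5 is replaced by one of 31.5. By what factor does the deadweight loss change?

Competitive equilibrium: 163 − 5.75q = 56.5 + q → q* = 15.7778, p* = 72.2778.
For a per-unit tax t: Δq = t/6.75, so DWL = ½·t·(t/6.75) = t²/13.5.
At t = 21.5: DWL = 34.241. At t = 31.5: DWL = 73.5.
Ratio = (31.5/21.5)² = 2.147.

2.147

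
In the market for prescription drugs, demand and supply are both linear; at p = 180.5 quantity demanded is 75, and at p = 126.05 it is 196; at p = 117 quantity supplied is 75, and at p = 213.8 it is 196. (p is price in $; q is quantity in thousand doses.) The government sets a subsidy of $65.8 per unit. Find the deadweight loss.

$1731.856 thousand

Demand slope = (126.05 − 180.5)/(196 − 75) = −0.45, so p = 214.25 − 0.45q.
Supply slope = (213.8 − 117)/(196 − 75) = 0.8, so p = 57 + 0.8q.
Competitive equilibrium: 214.25 − 0.45q = 57 + 0.8q → q* = 125.8, p* = 157.64.
The subsidy lowers effective supply by 65.8: p = 0.8q − 8.8.
New quantity: 214.25 − 0.45q = 0.8q − 8.8 → q' = 178.44.
Overproduction Δq = 178.44 − 125.8 = 52.64; wedge = subsidy = 65.8.
The triangle = ½ × 52.64 × 65.8 = $1731.856 thousand.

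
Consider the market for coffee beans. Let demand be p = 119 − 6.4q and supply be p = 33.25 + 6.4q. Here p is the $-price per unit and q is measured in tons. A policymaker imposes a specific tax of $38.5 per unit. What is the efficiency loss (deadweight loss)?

$57.90

Competitive equilibrium: 119 − 6.4q = 33.25 + 6.4q → q* = 6.6992, p* = 76.125.
With the tax, the buyer price exceeds the seller price by 38.5: (119 − 6.4q) − (33.25 + 6.4q) = 38.5 → q' = 3.6914.
Δq = 6.6992 − 3.6914 = 3.0078; the wedge equals the tax, 38.5.
Deadweight loss = ½ × 3.0078 × 38.5 = $57.90.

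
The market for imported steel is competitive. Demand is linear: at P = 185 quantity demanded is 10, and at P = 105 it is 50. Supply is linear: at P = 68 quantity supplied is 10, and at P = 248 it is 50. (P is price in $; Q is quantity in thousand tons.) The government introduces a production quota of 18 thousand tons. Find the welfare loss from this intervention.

Demand slope = (105 − 185)/(50 − 10) = −2, so P = 205 − 2Q.
Supply slope = (248 − 68)/(50 − 10) = 4.5, so P = 23 + 4.5Q.
Competitive equilibrium: 205 − 2Q = 23 + 4.5Q → Q* = 28, P* = 149.
At Q = 18: demand price = 205 − 2·18 = 169; supply price = 23 + 4.5·18 = 104.
ΔQ = 28 − 18 = 10; wedge = 169 − 104 = 65.
DWL = ½ × 10 × 65 = $325 thousand.

$325 thousand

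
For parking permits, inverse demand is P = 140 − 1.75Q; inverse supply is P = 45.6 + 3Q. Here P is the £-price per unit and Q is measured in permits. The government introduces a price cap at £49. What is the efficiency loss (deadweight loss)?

Competitive equilibrium: 140 − 1.75Q = 45.6 + 3Q → Q* = 19.8737, P* = 105.2211.
At the ceiling P = 49, quantity supplied = (49 − 45.6)/3 = 1.1333.
Willingness to pay at Q' = 1.1333: 140 − 1.75·1.1333 = 138.0167.
ΔQ = 19.8737 − 1.1333 = 18.7404; wedge = 138.0167 − 49 = 89.0167.
The triangle = ½ × 18.7404 × 89.0167 = £834.10.

£834.10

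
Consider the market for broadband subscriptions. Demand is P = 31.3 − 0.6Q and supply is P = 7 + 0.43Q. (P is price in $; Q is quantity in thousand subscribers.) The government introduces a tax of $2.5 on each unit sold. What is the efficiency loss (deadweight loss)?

Competitive equilibrium: 31.3 − 0.6Q = 7 + 0.43Q → Q* = 23.5922, P* = 17.1447.
With the tax, the buyer price exceeds the seller price by 2.5: (31.3 − 0.6Q) − (7 + 0.43Q) = 2.5 → Q' = 21.165.
ΔQ = 23.5922 − 21.165 = 2.4272; the wedge equals the tax, 2.5.
Welfare loss = ½ × 2.4272 × 2.5 = $3.03 thousand.

$3.03 thousand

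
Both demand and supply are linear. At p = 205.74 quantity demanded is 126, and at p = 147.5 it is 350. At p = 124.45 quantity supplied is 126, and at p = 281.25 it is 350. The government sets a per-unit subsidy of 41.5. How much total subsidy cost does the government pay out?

Demand slope = (147.5 − 205.74)/(350 − 126) = −0.26, so p = 238.5 − 0.26q.
Supply slope = (281.25 − 124.45)/(350 − 126) = 0.7, so p = 36.25 + 0.7q.
Competitive equilibrium: 238.5 − 0.26q = 36.25 + 0.7q → q* = 210.6771, p* = 183.724.
The subsidy lowers effective supply by 41.5: p = 0.7q − 5.25.
New quantity: 238.5 − 0.26q = 0.7q − 5.25 → q' = 253.9063.
Total subsidy cost = 41.5 × 253.9063 = 10537.11.

10537.11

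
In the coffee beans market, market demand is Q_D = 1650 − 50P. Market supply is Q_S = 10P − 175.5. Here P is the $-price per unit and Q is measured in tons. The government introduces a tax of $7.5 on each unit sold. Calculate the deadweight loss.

$234.375

In inverse form: demand P = 33 − 0.02Q, supply P = 17.55 + 0.1Q.
Competitive equilibrium: 33 − 0.02Q = 17.55 + 0.1Q → Q* = 128.75, P* = 30.425.
With the tax, the buyer price exceeds the seller price by 7.5: (33 − 0.02Q) − (17.55 + 0.1Q) = 7.5 → Q' = 66.25.
ΔQ = 128.75 − 66.25 = 62.5; the wedge equals the tax, 7.5.
Deadweight loss = ½ × 62.5 × 7.5 = $234.375.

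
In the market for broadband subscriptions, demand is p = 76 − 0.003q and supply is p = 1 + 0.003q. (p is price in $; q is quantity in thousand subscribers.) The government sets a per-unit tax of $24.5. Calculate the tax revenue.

Competitive equilibrium: 76 − 0.003q = 1 + 0.003q → q* = 12500, p* = 38.5.
With the tax, the buyer price exceeds the seller price by 24.5: (76 − 0.003q) − (1 + 0.003q) = 24.5 → q' = 8416.6667.
Tax revenue = 24.5 × 8416.6667 = $206208.33 thousand.

$206208.33 thousand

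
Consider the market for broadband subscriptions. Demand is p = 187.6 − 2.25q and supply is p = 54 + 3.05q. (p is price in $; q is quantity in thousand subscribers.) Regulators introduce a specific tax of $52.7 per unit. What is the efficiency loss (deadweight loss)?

$262.01 thousand

Competitive equilibrium: 187.6 − 2.25q = 54 + 3.05q → q* = 25.2075, p* = 130.883.
With the tax, the buyer price exceeds the seller price by 52.7: (187.6 − 2.25q) − (54 + 3.05q) = 52.7 → q' = 15.2642.
Δq = 25.2075 − 15.2642 = 9.9433; the wedge equals the tax, 52.7.
The triangle = ½ × 9.9433 × 52.7 = $262.01 thousand.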